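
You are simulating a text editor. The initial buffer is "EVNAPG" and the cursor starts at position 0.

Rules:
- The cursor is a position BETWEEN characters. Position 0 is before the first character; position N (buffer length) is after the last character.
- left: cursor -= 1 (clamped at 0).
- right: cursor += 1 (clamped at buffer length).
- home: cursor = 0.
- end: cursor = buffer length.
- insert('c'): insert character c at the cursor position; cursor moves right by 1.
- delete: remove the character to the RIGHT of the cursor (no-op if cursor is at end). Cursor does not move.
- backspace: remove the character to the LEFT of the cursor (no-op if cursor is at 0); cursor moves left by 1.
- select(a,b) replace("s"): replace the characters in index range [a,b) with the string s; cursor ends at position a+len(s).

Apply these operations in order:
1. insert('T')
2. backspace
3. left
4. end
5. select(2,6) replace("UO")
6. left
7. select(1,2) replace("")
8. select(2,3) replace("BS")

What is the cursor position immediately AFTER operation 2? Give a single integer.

After op 1 (insert('T')): buf='TEVNAPG' cursor=1
After op 2 (backspace): buf='EVNAPG' cursor=0

Answer: 0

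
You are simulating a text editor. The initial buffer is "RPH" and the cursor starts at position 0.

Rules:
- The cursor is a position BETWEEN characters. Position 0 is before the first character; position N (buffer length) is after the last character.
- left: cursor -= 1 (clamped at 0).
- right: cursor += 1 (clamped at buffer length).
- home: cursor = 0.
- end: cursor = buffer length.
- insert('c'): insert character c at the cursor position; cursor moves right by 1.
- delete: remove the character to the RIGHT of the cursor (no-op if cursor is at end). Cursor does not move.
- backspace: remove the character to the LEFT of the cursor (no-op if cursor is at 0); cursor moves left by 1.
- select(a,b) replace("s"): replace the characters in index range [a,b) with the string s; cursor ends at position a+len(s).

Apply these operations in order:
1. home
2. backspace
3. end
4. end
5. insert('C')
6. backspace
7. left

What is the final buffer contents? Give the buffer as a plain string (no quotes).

After op 1 (home): buf='RPH' cursor=0
After op 2 (backspace): buf='RPH' cursor=0
After op 3 (end): buf='RPH' cursor=3
After op 4 (end): buf='RPH' cursor=3
After op 5 (insert('C')): buf='RPHC' cursor=4
After op 6 (backspace): buf='RPH' cursor=3
After op 7 (left): buf='RPH' cursor=2

Answer: RPH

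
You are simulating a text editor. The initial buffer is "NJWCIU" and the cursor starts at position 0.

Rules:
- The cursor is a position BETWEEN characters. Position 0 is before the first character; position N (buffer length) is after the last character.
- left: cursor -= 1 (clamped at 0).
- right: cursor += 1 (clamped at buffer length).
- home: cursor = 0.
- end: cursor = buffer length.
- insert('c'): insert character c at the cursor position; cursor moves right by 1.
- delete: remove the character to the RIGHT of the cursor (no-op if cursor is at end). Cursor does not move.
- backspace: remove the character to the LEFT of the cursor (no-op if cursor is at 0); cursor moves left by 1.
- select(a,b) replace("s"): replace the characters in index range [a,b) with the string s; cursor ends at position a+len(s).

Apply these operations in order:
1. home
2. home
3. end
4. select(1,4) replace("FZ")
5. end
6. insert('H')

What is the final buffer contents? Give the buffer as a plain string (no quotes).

Answer: NFZIUH

Derivation:
After op 1 (home): buf='NJWCIU' cursor=0
After op 2 (home): buf='NJWCIU' cursor=0
After op 3 (end): buf='NJWCIU' cursor=6
After op 4 (select(1,4) replace("FZ")): buf='NFZIU' cursor=3
After op 5 (end): buf='NFZIU' cursor=5
After op 6 (insert('H')): buf='NFZIUH' cursor=6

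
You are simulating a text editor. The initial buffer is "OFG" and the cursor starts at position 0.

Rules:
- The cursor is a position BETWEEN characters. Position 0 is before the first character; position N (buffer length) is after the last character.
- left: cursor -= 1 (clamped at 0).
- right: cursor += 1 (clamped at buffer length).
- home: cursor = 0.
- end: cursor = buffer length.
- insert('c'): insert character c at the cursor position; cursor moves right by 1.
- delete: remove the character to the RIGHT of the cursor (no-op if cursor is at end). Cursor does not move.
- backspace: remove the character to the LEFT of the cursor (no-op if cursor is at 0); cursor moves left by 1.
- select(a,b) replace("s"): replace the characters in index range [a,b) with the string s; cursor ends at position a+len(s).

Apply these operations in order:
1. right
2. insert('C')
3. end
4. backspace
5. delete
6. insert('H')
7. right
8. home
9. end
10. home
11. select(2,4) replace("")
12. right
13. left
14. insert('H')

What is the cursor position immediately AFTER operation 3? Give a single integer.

Answer: 4

Derivation:
After op 1 (right): buf='OFG' cursor=1
After op 2 (insert('C')): buf='OCFG' cursor=2
After op 3 (end): buf='OCFG' cursor=4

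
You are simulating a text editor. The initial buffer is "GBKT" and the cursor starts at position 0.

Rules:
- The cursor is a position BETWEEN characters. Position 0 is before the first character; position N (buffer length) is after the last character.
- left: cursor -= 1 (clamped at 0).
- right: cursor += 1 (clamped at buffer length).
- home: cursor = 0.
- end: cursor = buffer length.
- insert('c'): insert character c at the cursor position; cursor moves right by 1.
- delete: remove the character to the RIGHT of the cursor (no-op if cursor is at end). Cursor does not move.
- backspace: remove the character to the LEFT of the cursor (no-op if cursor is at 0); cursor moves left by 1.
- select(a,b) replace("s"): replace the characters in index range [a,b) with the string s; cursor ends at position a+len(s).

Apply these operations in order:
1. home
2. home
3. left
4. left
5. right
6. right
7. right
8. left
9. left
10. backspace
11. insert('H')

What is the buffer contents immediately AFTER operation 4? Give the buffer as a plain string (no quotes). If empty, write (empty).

Answer: GBKT

Derivation:
After op 1 (home): buf='GBKT' cursor=0
After op 2 (home): buf='GBKT' cursor=0
After op 3 (left): buf='GBKT' cursor=0
After op 4 (left): buf='GBKT' cursor=0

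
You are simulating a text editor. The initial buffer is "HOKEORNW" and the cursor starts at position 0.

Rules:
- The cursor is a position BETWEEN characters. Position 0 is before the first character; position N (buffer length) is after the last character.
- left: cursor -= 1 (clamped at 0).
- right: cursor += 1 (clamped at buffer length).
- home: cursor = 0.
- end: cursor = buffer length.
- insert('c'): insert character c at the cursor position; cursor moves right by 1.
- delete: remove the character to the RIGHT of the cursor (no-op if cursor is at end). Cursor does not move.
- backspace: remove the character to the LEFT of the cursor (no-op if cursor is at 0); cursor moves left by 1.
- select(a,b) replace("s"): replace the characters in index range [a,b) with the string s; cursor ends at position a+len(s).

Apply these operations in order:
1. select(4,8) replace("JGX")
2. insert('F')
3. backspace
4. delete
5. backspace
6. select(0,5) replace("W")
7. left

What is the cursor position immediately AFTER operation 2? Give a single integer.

Answer: 8

Derivation:
After op 1 (select(4,8) replace("JGX")): buf='HOKEJGX' cursor=7
After op 2 (insert('F')): buf='HOKEJGXF' cursor=8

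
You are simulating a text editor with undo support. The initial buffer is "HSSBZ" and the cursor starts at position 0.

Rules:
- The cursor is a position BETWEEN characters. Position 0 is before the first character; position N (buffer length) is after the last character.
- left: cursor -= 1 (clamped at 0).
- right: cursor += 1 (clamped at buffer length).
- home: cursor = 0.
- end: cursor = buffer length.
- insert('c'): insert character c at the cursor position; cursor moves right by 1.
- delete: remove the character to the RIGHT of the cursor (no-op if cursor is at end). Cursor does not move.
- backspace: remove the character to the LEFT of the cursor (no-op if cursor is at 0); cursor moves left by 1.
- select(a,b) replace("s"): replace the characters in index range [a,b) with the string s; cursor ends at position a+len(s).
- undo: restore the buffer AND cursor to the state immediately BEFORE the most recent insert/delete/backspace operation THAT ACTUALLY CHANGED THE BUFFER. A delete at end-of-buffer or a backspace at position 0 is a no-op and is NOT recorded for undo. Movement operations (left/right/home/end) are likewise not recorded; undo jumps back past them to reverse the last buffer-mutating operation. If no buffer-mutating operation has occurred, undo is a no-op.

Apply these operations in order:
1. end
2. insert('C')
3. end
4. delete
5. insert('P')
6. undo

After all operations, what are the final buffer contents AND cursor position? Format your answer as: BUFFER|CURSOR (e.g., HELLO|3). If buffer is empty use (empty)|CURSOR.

Answer: HSSBZC|6

Derivation:
After op 1 (end): buf='HSSBZ' cursor=5
After op 2 (insert('C')): buf='HSSBZC' cursor=6
After op 3 (end): buf='HSSBZC' cursor=6
After op 4 (delete): buf='HSSBZC' cursor=6
After op 5 (insert('P')): buf='HSSBZCP' cursor=7
After op 6 (undo): buf='HSSBZC' cursor=6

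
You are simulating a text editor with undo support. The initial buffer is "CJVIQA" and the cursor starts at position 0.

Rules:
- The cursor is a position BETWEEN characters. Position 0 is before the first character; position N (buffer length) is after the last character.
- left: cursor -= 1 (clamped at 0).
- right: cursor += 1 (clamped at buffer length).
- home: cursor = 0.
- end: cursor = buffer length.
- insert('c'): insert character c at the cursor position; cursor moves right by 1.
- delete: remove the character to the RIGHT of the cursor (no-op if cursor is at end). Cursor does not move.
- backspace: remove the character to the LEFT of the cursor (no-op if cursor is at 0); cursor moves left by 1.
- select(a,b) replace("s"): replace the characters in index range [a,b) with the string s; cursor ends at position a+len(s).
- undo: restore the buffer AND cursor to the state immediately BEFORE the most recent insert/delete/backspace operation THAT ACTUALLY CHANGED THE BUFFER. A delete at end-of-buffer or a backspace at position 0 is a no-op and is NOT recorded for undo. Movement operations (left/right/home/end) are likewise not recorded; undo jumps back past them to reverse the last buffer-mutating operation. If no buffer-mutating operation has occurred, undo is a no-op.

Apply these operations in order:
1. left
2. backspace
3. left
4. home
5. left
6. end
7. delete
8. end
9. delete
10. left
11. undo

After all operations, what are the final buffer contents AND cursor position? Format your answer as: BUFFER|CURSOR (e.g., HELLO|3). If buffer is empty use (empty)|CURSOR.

Answer: CJVIQA|5

Derivation:
After op 1 (left): buf='CJVIQA' cursor=0
After op 2 (backspace): buf='CJVIQA' cursor=0
After op 3 (left): buf='CJVIQA' cursor=0
After op 4 (home): buf='CJVIQA' cursor=0
After op 5 (left): buf='CJVIQA' cursor=0
After op 6 (end): buf='CJVIQA' cursor=6
After op 7 (delete): buf='CJVIQA' cursor=6
After op 8 (end): buf='CJVIQA' cursor=6
After op 9 (delete): buf='CJVIQA' cursor=6
After op 10 (left): buf='CJVIQA' cursor=5
After op 11 (undo): buf='CJVIQA' cursor=5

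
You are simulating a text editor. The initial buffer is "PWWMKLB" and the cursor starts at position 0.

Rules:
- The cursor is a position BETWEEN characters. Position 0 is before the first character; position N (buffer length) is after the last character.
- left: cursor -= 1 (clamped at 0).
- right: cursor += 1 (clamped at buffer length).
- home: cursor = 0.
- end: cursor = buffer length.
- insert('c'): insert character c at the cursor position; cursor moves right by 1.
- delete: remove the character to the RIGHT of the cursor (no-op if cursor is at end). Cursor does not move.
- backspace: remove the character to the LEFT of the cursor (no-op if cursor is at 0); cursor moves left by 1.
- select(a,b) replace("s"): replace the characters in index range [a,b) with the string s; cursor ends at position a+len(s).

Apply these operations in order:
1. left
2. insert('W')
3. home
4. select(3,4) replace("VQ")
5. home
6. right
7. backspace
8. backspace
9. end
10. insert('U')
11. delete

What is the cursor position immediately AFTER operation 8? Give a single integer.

After op 1 (left): buf='PWWMKLB' cursor=0
After op 2 (insert('W')): buf='WPWWMKLB' cursor=1
After op 3 (home): buf='WPWWMKLB' cursor=0
After op 4 (select(3,4) replace("VQ")): buf='WPWVQMKLB' cursor=5
After op 5 (home): buf='WPWVQMKLB' cursor=0
After op 6 (right): buf='WPWVQMKLB' cursor=1
After op 7 (backspace): buf='PWVQMKLB' cursor=0
After op 8 (backspace): buf='PWVQMKLB' cursor=0

Answer: 0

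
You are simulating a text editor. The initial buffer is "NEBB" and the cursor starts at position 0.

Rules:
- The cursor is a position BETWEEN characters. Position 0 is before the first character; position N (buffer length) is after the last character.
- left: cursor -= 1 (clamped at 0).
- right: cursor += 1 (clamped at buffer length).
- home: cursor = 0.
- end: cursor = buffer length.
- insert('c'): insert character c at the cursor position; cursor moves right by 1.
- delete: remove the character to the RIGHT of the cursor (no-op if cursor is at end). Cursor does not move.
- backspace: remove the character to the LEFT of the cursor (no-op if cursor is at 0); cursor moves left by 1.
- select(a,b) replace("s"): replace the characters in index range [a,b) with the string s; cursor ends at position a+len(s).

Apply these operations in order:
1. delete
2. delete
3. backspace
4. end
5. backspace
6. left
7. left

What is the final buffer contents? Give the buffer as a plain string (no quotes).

After op 1 (delete): buf='EBB' cursor=0
After op 2 (delete): buf='BB' cursor=0
After op 3 (backspace): buf='BB' cursor=0
After op 4 (end): buf='BB' cursor=2
After op 5 (backspace): buf='B' cursor=1
After op 6 (left): buf='B' cursor=0
After op 7 (left): buf='B' cursor=0

Answer: B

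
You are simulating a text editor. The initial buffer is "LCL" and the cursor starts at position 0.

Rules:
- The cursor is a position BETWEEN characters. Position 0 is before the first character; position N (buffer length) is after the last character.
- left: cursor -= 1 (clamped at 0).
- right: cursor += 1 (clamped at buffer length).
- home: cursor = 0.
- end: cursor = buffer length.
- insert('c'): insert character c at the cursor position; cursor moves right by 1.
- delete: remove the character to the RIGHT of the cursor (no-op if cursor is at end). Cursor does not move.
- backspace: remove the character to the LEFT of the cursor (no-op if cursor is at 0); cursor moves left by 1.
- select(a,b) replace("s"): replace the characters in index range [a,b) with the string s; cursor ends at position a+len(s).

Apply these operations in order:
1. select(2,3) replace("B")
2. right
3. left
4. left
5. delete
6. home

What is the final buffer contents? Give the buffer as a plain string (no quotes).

After op 1 (select(2,3) replace("B")): buf='LCB' cursor=3
After op 2 (right): buf='LCB' cursor=3
After op 3 (left): buf='LCB' cursor=2
After op 4 (left): buf='LCB' cursor=1
After op 5 (delete): buf='LB' cursor=1
After op 6 (home): buf='LB' cursor=0

Answer: LB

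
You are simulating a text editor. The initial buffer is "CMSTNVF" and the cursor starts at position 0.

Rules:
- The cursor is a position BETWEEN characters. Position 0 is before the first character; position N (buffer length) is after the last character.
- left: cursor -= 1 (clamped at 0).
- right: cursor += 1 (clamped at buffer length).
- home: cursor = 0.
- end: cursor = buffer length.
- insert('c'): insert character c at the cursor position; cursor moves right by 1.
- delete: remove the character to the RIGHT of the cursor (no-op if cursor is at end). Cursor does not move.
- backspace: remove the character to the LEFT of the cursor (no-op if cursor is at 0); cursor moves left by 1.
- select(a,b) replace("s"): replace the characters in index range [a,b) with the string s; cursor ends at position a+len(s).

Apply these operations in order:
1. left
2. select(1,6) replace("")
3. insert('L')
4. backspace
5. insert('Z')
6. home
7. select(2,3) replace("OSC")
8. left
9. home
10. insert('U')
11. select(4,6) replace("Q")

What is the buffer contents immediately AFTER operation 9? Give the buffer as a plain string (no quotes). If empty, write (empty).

Answer: CZOSC

Derivation:
After op 1 (left): buf='CMSTNVF' cursor=0
After op 2 (select(1,6) replace("")): buf='CF' cursor=1
After op 3 (insert('L')): buf='CLF' cursor=2
After op 4 (backspace): buf='CF' cursor=1
After op 5 (insert('Z')): buf='CZF' cursor=2
After op 6 (home): buf='CZF' cursor=0
After op 7 (select(2,3) replace("OSC")): buf='CZOSC' cursor=5
After op 8 (left): buf='CZOSC' cursor=4
After op 9 (home): buf='CZOSC' cursor=0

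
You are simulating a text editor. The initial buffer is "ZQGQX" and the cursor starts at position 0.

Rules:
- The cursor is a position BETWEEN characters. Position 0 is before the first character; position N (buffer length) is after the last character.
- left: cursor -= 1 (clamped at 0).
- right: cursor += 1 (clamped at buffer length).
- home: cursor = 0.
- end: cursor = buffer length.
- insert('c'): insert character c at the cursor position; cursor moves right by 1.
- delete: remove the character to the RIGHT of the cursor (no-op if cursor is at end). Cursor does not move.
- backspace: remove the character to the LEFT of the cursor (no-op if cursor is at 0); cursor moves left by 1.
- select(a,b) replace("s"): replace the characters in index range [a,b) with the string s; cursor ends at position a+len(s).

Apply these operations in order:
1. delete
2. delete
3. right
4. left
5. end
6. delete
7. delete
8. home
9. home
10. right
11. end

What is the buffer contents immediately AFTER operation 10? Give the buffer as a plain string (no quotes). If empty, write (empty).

Answer: GQX

Derivation:
After op 1 (delete): buf='QGQX' cursor=0
After op 2 (delete): buf='GQX' cursor=0
After op 3 (right): buf='GQX' cursor=1
After op 4 (left): buf='GQX' cursor=0
After op 5 (end): buf='GQX' cursor=3
After op 6 (delete): buf='GQX' cursor=3
After op 7 (delete): buf='GQX' cursor=3
After op 8 (home): buf='GQX' cursor=0
After op 9 (home): buf='GQX' cursor=0
After op 10 (right): buf='GQX' cursor=1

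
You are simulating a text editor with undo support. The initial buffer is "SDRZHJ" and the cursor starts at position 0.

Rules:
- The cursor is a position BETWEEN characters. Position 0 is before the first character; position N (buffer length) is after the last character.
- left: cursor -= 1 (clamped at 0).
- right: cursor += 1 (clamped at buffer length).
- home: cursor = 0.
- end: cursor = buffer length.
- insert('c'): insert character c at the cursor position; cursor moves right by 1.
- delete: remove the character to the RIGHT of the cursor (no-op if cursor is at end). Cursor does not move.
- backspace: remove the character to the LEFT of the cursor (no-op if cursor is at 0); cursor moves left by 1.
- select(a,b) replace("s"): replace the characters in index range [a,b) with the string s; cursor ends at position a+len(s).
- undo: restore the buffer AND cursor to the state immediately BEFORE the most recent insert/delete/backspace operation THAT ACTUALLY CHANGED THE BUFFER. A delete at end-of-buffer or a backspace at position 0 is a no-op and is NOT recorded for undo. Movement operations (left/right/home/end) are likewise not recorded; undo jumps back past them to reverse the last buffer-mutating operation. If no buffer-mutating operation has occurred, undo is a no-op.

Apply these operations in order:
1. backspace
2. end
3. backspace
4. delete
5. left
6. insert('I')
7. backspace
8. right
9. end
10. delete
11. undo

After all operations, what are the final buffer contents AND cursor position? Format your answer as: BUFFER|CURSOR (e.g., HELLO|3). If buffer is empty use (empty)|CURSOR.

After op 1 (backspace): buf='SDRZHJ' cursor=0
After op 2 (end): buf='SDRZHJ' cursor=6
After op 3 (backspace): buf='SDRZH' cursor=5
After op 4 (delete): buf='SDRZH' cursor=5
After op 5 (left): buf='SDRZH' cursor=4
After op 6 (insert('I')): buf='SDRZIH' cursor=5
After op 7 (backspace): buf='SDRZH' cursor=4
After op 8 (right): buf='SDRZH' cursor=5
After op 9 (end): buf='SDRZH' cursor=5
After op 10 (delete): buf='SDRZH' cursor=5
After op 11 (undo): buf='SDRZIH' cursor=5

Answer: SDRZIH|5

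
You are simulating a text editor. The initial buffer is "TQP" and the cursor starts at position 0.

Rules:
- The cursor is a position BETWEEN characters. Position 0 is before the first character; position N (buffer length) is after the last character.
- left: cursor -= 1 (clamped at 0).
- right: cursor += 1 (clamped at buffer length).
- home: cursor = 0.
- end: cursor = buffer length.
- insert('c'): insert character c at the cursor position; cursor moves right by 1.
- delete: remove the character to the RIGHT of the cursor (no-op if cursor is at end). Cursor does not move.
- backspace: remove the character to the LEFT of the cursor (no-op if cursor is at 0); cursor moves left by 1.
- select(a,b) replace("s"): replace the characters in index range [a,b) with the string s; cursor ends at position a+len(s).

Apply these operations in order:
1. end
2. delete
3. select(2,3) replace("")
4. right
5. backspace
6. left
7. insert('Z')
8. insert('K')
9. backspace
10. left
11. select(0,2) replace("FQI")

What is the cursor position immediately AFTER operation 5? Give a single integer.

After op 1 (end): buf='TQP' cursor=3
After op 2 (delete): buf='TQP' cursor=3
After op 3 (select(2,3) replace("")): buf='TQ' cursor=2
After op 4 (right): buf='TQ' cursor=2
After op 5 (backspace): buf='T' cursor=1

Answer: 1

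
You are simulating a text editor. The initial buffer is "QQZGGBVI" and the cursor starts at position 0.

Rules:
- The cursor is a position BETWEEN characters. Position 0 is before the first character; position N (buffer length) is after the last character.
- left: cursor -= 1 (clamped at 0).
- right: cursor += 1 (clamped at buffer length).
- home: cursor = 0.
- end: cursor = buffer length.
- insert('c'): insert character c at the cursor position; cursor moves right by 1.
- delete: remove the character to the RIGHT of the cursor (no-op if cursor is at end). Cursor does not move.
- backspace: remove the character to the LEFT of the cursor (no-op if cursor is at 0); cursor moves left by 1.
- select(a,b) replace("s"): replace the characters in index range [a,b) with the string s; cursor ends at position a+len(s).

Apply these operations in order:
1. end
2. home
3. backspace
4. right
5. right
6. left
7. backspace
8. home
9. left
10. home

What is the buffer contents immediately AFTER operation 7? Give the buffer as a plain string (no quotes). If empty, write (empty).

After op 1 (end): buf='QQZGGBVI' cursor=8
After op 2 (home): buf='QQZGGBVI' cursor=0
After op 3 (backspace): buf='QQZGGBVI' cursor=0
After op 4 (right): buf='QQZGGBVI' cursor=1
After op 5 (right): buf='QQZGGBVI' cursor=2
After op 6 (left): buf='QQZGGBVI' cursor=1
After op 7 (backspace): buf='QZGGBVI' cursor=0

Answer: QZGGBVI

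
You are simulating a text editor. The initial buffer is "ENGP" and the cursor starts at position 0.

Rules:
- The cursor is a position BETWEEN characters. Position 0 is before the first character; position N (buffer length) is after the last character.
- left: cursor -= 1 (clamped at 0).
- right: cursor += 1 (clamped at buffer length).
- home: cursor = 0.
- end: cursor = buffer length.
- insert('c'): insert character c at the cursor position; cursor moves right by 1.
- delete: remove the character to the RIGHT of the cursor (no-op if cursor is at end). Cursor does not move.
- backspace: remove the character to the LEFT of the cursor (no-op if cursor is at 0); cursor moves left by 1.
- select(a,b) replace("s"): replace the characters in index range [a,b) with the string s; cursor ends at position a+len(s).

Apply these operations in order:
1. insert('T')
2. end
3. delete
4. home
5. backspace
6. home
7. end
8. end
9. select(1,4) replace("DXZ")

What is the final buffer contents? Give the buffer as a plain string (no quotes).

After op 1 (insert('T')): buf='TENGP' cursor=1
After op 2 (end): buf='TENGP' cursor=5
After op 3 (delete): buf='TENGP' cursor=5
After op 4 (home): buf='TENGP' cursor=0
After op 5 (backspace): buf='TENGP' cursor=0
After op 6 (home): buf='TENGP' cursor=0
After op 7 (end): buf='TENGP' cursor=5
After op 8 (end): buf='TENGP' cursor=5
After op 9 (select(1,4) replace("DXZ")): buf='TDXZP' cursor=4

Answer: TDXZP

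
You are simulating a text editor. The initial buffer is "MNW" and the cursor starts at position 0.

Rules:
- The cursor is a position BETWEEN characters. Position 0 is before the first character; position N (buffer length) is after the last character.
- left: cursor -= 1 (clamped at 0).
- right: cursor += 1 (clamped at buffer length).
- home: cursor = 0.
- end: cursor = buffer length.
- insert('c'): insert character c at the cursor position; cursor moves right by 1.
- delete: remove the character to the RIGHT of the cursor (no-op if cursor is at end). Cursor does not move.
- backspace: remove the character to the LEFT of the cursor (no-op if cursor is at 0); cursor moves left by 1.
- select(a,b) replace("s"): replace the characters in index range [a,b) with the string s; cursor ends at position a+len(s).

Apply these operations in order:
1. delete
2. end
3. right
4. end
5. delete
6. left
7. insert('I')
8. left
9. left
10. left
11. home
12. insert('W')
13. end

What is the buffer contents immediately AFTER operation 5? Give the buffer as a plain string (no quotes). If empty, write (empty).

After op 1 (delete): buf='NW' cursor=0
After op 2 (end): buf='NW' cursor=2
After op 3 (right): buf='NW' cursor=2
After op 4 (end): buf='NW' cursor=2
After op 5 (delete): buf='NW' cursor=2

Answer: NW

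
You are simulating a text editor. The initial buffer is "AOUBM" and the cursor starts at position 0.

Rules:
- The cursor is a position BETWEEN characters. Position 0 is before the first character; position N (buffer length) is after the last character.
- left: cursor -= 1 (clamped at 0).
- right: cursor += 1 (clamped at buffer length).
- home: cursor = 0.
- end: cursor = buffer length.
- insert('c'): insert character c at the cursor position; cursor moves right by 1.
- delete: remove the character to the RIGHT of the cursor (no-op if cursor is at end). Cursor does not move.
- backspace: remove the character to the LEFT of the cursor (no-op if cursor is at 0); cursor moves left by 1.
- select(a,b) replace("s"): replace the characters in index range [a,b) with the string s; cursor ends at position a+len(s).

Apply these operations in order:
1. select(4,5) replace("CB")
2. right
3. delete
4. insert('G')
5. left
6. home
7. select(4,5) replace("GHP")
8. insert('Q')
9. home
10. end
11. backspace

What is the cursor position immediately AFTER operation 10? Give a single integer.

After op 1 (select(4,5) replace("CB")): buf='AOUBCB' cursor=6
After op 2 (right): buf='AOUBCB' cursor=6
After op 3 (delete): buf='AOUBCB' cursor=6
After op 4 (insert('G')): buf='AOUBCBG' cursor=7
After op 5 (left): buf='AOUBCBG' cursor=6
After op 6 (home): buf='AOUBCBG' cursor=0
After op 7 (select(4,5) replace("GHP")): buf='AOUBGHPBG' cursor=7
After op 8 (insert('Q')): buf='AOUBGHPQBG' cursor=8
After op 9 (home): buf='AOUBGHPQBG' cursor=0
After op 10 (end): buf='AOUBGHPQBG' cursor=10

Answer: 10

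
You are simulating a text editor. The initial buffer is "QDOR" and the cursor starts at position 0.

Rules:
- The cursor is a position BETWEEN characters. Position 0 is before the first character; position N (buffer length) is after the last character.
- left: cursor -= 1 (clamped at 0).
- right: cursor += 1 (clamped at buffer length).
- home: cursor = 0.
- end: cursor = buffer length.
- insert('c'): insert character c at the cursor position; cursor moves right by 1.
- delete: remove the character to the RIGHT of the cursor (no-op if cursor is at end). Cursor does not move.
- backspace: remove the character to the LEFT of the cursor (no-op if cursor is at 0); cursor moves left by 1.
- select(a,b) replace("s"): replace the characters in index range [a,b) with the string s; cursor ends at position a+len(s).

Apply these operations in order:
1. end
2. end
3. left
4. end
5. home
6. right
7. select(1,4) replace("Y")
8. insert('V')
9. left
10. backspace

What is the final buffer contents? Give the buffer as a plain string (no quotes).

Answer: QV

Derivation:
After op 1 (end): buf='QDOR' cursor=4
After op 2 (end): buf='QDOR' cursor=4
After op 3 (left): buf='QDOR' cursor=3
After op 4 (end): buf='QDOR' cursor=4
After op 5 (home): buf='QDOR' cursor=0
After op 6 (right): buf='QDOR' cursor=1
After op 7 (select(1,4) replace("Y")): buf='QY' cursor=2
After op 8 (insert('V')): buf='QYV' cursor=3
After op 9 (left): buf='QYV' cursor=2
After op 10 (backspace): buf='QV' cursor=1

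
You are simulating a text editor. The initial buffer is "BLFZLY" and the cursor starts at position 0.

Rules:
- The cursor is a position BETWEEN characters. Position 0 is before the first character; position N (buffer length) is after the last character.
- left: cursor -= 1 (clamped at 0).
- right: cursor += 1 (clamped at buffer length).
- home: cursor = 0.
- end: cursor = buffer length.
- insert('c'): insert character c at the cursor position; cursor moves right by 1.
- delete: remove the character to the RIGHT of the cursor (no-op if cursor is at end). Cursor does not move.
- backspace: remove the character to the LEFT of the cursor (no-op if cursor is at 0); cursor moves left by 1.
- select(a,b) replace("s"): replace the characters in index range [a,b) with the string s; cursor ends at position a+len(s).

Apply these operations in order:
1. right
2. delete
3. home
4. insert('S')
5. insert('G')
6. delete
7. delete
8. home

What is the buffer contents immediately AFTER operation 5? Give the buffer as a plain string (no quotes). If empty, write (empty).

After op 1 (right): buf='BLFZLY' cursor=1
After op 2 (delete): buf='BFZLY' cursor=1
After op 3 (home): buf='BFZLY' cursor=0
After op 4 (insert('S')): buf='SBFZLY' cursor=1
After op 5 (insert('G')): buf='SGBFZLY' cursor=2

Answer: SGBFZLY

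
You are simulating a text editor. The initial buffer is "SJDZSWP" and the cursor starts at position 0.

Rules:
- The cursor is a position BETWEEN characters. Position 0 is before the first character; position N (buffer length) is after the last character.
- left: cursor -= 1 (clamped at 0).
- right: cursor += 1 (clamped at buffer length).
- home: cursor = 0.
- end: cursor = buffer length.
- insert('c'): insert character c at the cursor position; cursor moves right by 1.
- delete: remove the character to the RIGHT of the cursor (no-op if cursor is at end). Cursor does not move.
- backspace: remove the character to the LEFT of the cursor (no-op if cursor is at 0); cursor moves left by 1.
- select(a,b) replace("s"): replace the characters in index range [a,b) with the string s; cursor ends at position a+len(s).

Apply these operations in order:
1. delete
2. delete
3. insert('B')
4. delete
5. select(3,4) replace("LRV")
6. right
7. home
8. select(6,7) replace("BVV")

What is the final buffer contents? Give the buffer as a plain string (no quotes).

After op 1 (delete): buf='JDZSWP' cursor=0
After op 2 (delete): buf='DZSWP' cursor=0
After op 3 (insert('B')): buf='BDZSWP' cursor=1
After op 4 (delete): buf='BZSWP' cursor=1
After op 5 (select(3,4) replace("LRV")): buf='BZSLRVP' cursor=6
After op 6 (right): buf='BZSLRVP' cursor=7
After op 7 (home): buf='BZSLRVP' cursor=0
After op 8 (select(6,7) replace("BVV")): buf='BZSLRVBVV' cursor=9

Answer: BZSLRVBVV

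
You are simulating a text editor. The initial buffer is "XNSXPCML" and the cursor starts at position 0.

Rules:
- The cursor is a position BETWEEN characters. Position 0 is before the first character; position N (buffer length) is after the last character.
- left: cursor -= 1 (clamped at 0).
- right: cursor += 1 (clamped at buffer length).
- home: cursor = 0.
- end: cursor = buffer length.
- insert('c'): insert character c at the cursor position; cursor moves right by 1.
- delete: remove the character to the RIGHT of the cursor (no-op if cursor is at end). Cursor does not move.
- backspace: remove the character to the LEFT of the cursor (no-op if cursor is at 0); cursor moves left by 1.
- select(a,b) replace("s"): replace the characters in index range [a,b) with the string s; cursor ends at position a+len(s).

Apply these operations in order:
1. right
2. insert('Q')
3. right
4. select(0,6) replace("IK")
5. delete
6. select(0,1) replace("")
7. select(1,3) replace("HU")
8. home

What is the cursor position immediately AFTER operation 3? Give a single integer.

After op 1 (right): buf='XNSXPCML' cursor=1
After op 2 (insert('Q')): buf='XQNSXPCML' cursor=2
After op 3 (right): buf='XQNSXPCML' cursor=3

Answer: 3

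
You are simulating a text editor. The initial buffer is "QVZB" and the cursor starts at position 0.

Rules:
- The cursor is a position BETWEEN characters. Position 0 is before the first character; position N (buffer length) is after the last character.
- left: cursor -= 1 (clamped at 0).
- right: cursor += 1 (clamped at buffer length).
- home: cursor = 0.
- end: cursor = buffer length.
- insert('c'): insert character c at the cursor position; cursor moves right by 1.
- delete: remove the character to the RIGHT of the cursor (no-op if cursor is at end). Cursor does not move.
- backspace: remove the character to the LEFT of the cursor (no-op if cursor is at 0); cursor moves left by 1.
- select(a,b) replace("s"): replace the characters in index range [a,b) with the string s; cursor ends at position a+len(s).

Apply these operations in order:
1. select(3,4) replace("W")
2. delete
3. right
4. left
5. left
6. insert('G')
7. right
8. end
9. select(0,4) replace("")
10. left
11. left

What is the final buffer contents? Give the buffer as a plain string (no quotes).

After op 1 (select(3,4) replace("W")): buf='QVZW' cursor=4
After op 2 (delete): buf='QVZW' cursor=4
After op 3 (right): buf='QVZW' cursor=4
After op 4 (left): buf='QVZW' cursor=3
After op 5 (left): buf='QVZW' cursor=2
After op 6 (insert('G')): buf='QVGZW' cursor=3
After op 7 (right): buf='QVGZW' cursor=4
After op 8 (end): buf='QVGZW' cursor=5
After op 9 (select(0,4) replace("")): buf='W' cursor=0
After op 10 (left): buf='W' cursor=0
After op 11 (left): buf='W' cursor=0

Answer: W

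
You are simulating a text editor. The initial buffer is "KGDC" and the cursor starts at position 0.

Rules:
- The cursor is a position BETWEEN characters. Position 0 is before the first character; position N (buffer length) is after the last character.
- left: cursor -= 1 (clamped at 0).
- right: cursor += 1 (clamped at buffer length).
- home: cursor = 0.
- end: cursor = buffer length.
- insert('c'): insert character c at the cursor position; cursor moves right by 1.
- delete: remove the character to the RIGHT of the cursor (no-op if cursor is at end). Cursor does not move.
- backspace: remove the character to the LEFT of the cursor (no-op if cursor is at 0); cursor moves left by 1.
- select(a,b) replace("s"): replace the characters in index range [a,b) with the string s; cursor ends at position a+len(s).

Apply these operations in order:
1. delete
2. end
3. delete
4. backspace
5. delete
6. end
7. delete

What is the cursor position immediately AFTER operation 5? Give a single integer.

Answer: 2

Derivation:
After op 1 (delete): buf='GDC' cursor=0
After op 2 (end): buf='GDC' cursor=3
After op 3 (delete): buf='GDC' cursor=3
After op 4 (backspace): buf='GD' cursor=2
After op 5 (delete): buf='GD' cursor=2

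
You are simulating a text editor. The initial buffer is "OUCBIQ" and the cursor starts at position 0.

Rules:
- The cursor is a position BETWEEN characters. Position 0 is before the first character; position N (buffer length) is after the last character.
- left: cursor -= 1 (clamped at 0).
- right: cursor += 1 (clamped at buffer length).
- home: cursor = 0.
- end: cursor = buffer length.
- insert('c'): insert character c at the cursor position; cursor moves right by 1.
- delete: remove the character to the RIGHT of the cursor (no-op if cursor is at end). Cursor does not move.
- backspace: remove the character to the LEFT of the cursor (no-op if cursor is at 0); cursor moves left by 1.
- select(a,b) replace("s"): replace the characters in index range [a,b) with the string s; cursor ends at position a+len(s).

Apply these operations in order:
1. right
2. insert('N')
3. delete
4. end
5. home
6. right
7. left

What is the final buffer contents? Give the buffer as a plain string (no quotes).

Answer: ONCBIQ

Derivation:
After op 1 (right): buf='OUCBIQ' cursor=1
After op 2 (insert('N')): buf='ONUCBIQ' cursor=2
After op 3 (delete): buf='ONCBIQ' cursor=2
After op 4 (end): buf='ONCBIQ' cursor=6
After op 5 (home): buf='ONCBIQ' cursor=0
After op 6 (right): buf='ONCBIQ' cursor=1
After op 7 (left): buf='ONCBIQ' cursor=0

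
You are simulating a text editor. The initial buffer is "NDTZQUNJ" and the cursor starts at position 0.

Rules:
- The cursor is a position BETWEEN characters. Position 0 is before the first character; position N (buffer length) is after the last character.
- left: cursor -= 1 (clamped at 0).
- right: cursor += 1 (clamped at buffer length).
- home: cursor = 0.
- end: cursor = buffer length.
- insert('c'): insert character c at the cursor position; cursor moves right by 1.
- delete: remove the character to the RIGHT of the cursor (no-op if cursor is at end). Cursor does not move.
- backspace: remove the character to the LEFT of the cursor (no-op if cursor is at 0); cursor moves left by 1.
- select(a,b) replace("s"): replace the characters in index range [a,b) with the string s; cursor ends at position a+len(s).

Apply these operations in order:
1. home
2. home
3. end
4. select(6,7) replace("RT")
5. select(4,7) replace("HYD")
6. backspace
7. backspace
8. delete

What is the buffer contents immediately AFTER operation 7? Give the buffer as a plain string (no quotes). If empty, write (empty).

Answer: NDTZHTJ

Derivation:
After op 1 (home): buf='NDTZQUNJ' cursor=0
After op 2 (home): buf='NDTZQUNJ' cursor=0
After op 3 (end): buf='NDTZQUNJ' cursor=8
After op 4 (select(6,7) replace("RT")): buf='NDTZQURTJ' cursor=8
After op 5 (select(4,7) replace("HYD")): buf='NDTZHYDTJ' cursor=7
After op 6 (backspace): buf='NDTZHYTJ' cursor=6
After op 7 (backspace): buf='NDTZHTJ' cursor=5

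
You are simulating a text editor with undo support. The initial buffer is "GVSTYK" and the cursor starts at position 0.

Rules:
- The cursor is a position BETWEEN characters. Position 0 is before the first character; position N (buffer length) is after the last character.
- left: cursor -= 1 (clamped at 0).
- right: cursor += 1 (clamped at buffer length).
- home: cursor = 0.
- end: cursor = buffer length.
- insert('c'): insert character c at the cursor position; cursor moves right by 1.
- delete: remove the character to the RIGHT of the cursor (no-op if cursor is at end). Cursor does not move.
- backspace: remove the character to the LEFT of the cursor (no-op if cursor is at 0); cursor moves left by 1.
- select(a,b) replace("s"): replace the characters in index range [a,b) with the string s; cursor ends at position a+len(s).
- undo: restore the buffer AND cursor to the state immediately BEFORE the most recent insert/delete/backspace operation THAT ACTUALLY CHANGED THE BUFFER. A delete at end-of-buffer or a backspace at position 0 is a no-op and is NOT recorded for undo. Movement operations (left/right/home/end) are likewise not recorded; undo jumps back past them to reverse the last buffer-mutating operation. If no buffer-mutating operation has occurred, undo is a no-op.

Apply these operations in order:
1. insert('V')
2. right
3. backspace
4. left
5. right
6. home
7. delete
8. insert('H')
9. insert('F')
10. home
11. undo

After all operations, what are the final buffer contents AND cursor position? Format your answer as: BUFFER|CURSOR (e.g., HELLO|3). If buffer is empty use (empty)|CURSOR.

Answer: HVSTYK|1

Derivation:
After op 1 (insert('V')): buf='VGVSTYK' cursor=1
After op 2 (right): buf='VGVSTYK' cursor=2
After op 3 (backspace): buf='VVSTYK' cursor=1
After op 4 (left): buf='VVSTYK' cursor=0
After op 5 (right): buf='VVSTYK' cursor=1
After op 6 (home): buf='VVSTYK' cursor=0
After op 7 (delete): buf='VSTYK' cursor=0
After op 8 (insert('H')): buf='HVSTYK' cursor=1
After op 9 (insert('F')): buf='HFVSTYK' cursor=2
After op 10 (home): buf='HFVSTYK' cursor=0
After op 11 (undo): buf='HVSTYK' cursor=1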